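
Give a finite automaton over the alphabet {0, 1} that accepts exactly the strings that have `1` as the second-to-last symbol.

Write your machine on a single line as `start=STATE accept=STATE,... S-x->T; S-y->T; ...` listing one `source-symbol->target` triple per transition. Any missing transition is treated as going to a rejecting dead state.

A DFA must remember the last 2 symbols (since which symbol is second-to-last isn't known until the input ends). Use one state per possible window of the last ≤2 symbols; accept from those whose window starts with `1`.
With 7 states:
        0   1  
>  q0   q1  q2 
   q1   q3  q4 
   q2   q5  q6 
   q3   q3  q4 
   q4   q5  q6 
 * q5   q3  q4 
 * q6   q5  q6 
(> = start, * = accepting)

start=q0; accept=q5,q6; q0-0->q1; q0-1->q2; q1-0->q3; q1-1->q4; q2-0->q5; q2-1->q6; q3-0->q3; q3-1->q4; q4-0->q5; q4-1->q6; q5-0->q3; q5-1->q4; q6-0->q5; q6-1->q6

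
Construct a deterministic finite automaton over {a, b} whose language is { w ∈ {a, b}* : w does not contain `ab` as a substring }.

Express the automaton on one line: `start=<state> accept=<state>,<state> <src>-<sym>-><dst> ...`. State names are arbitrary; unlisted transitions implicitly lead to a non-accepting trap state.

start=S0 accept=S0,S1 S0-a->S1 S0-b->S0 S1-a->S1 S1-b->S2 S2-a->S2 S2-b->S2

Track partial matches of the forbidden pattern `ab`. State S2 is a dead state reached once `ab` has occurred; every other state accepts. S0 means no part of `ab` is currently matched.
        a   b  
>* S0   S1  S0 
 * S1   S1  S2 
   S2   S2  S2 
(> = start, * = accepting)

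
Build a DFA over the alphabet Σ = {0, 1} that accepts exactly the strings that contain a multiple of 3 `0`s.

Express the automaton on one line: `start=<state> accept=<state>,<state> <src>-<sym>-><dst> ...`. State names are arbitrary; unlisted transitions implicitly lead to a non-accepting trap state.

The only thing that matters is how many `0`s have appeared, reduced mod 3. Use one state per residue: q0 for 0, …, q2 for 2. Reading `0` moves to the next residue; anything else stays put. q0 is accepting.
3 states suffice.
        0   1  
>* q0   q1  q0 
   q1   q2  q1 
   q2   q0  q2 
(> = start, * = accepting)

start=q0 accept=q0 q0-0->q1 q0-1->q0 q1-0->q2 q1-1->q1 q2-0->q0 q2-1->q2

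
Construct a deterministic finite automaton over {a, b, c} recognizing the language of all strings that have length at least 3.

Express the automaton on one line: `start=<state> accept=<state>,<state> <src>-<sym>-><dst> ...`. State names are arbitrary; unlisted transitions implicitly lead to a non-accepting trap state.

We only need to distinguish lengths 0, 1, …, 3, and '>3'. Chain S0 → S1 → S2 → S3 → S4 on every symbol, with S4 looping. Accepting states: {S3, S4}.
        a   b   c  
>  S0   S1  S1  S1 
   S1   S2  S2  S2 
   S2   S3  S3  S3 
 * S3   S4  S4  S4 
 * S4   S4  S4  S4 
(> = start, * = accepting)

start=S0 accept=S3,S4 S0-a->S1 S0-b->S1 S0-c->S1 S1-a->S2 S1-b->S2 S1-c->S2 S2-a->S3 S2-b->S3 S2-c->S3 S3-a->S4 S3-b->S4 S3-c->S4 S4-a->S4 S4-b->S4 S4-c->S4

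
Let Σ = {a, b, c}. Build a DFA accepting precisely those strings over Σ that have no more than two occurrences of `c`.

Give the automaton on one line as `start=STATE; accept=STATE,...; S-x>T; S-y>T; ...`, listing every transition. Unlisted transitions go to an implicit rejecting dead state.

start=q0; accept=q0,q1,q2; q0-a>q0; q0-b>q0; q0-c>q1; q1-a>q1; q1-b>q1; q1-c>q2; q2-a>q2; q2-b>q2; q2-c>q3; q3-a>q3; q3-b>q3; q3-c>q3

Count `c`s, saturating at 3: states q0 through q2 mean 0 through 2 `c`s seen; q3 means more than 2. Each `c` increments (capped at q3); other symbols loop. Accept from {q0, q1, q2}.
4 states suffice.
        a   b   c  
>* q0   q0  q0  q1 
 * q1   q1  q1  q2 
 * q2   q2  q2  q3 
   q3   q3  q3  q3 
(> = start, * = accepting)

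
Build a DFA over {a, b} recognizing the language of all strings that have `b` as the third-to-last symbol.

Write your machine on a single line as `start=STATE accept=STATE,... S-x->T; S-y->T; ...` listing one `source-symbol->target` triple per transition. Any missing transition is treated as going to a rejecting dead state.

Because acceptance depends on a position counted from the end, the machine has to buffer the most recent 3 symbols. Make each state the string of the last up-to-3 symbols read; on input `x` shift the window left and append `x`. Accept when the buffered window has length 3 and begins with `b`.
          a    b  
>  S0     S1   S2 
   S1     S3   S4 
   S2     S5   S6 
   S3     S7   S8 
   S4     S9  S10 
   S5    S11  S12 
   S6    S13  S14 
   S7     S7   S8 
   S8     S9  S10 
   S9    S11  S12 
   S10   S13  S14 
 * S11    S7   S8 
 * S12    S9  S10 
 * S13   S11  S12 
 * S14   S13  S14 
(> = start, * = accepting)

start=S0; accept=S11,S12,S13,S14; S0-a->S1; S0-b->S2; S1-a->S3; S1-b->S4; S2-a->S5; S2-b->S6; S3-a->S7; S3-b->S8; S4-a->S9; S4-b->S10; S5-a->S11; S5-b->S12; S6-a->S13; S6-b->S14; S7-a->S7; S7-b->S8; S8-a->S9; S8-b->S10; S9-a->S11; S9-b->S12; S10-a->S13; S10-b->S14; S11-a->S7; S11-b->S8; S12-a->S9; S12-b->S10; S13-a->S11; S13-b->S12; S14-a->S13; S14-b->S14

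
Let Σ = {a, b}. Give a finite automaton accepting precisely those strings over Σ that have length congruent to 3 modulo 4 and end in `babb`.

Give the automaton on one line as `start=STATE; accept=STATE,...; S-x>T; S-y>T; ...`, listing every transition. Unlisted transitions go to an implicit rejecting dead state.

start=s0; accept=s7; s0-a>s1; s0-b>s1; s1-a>s2; s1-b>s2; s2-a>s3; s2-b>s3; s3-a>s0; s3-b>s4; s4-a>s5; s4-b>s1; s5-a>s2; s5-b>s6; s6-a>s3; s6-b>s7; s7-a>s0; s7-b>s4

Handle the two conditions separately and then intersect. The first has 4 states tracking the input length modulo 4; the second has 5 states tracking how much of the suffix `babb` has currently been matched. A product state is a pair (one from each), accepting exactly when both do. Equivalent product states are then merged.
An 8-state machine:
        a   b  
>  s0   s1  s1 
   s1   s2  s2 
   s2   s3  s3 
   s3   s0  s4 
   s4   s5  s1 
   s5   s2  s6 
   s6   s3  s7 
 * s7   s0  s4 
(> = start, * = accepting)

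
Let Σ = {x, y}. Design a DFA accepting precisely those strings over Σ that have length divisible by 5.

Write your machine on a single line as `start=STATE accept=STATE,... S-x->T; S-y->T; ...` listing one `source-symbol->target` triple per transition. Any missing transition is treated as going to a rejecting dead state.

Only the length mod 5 matters, so use a 5-cycle: from any state, every input symbol moves to the next state, wrapping s4 back to s0. Mark s0 accepting.
With 5 states:
        x   y  
>* s0   s1  s1 
   s1   s2  s2 
   s2   s3  s3 
   s3   s4  s4 
   s4   s0  s0 
(> = start, * = accepting)

start=s0; accept=s0; s0-x->s1; s0-y->s1; s1-x->s2; s1-y->s2; s2-x->s3; s2-y->s3; s3-x->s4; s3-y->s4; s4-x->s0; s4-y->s0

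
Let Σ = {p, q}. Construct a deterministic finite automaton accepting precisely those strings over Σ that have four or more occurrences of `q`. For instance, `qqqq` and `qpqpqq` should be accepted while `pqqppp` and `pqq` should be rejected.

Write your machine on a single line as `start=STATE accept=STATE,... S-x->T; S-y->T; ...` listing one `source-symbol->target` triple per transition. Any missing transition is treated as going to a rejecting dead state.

start=s0; accept=s4,s5; s0-p->s0; s0-q->s1; s1-p->s1; s1-q->s2; s2-p->s2; s2-q->s3; s3-p->s3; s3-q->s4; s4-p->s4; s4-q->s5; s5-p->s5; s5-q->s5

Only the number of `q`s matters, and only up to 5. Make a chain s0 → s1 → s2 → s3 → s4 → s5 advanced by each `q` (with s5 absorbing); every other symbol self-loops. The accepting set is {s4, s5}.
        p   q  
>  s0   s0  s1 
   s1   s1  s2 
   s2   s2  s3 
   s3   s3  s4 
 * s4   s4  s5 
 * s5   s5  s5 
(> = start, * = accepting)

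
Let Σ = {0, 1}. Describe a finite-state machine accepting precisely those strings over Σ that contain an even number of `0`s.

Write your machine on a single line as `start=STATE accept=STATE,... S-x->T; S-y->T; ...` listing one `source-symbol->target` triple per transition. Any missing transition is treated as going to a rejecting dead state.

Keep the running count of `0`s modulo 2: each `0` advances along the cycle q0 → q1 → q0 while other symbols loop. Accept at q0.
A 2-state machine:
        0   1  
>* q0   q1  q0 
   q1   q0  q1 
(> = start, * = accepting)

start=q0; accept=q0; q0-0->q1; q0-1->q0; q1-0->q0; q1-1->q1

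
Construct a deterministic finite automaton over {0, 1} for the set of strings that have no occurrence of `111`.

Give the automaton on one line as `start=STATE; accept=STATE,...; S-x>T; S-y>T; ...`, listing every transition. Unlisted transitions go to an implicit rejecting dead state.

start=s0; accept=s0,s1,s2; s0-0>s0; s0-1>s1; s1-0>s0; s1-1>s2; s2-0>s0; s2-1>s3; s3-0>s3; s3-1>s3

This is the complement of 'contains `111`'. Use the same substring-matching states — s0 through s3 holding how much of `111` has just been matched — but flip the accepting set: everything except the trap s3 accepts.
With 4 states:
        0   1  
>* s0   s0  s1 
 * s1   s0  s2 
 * s2   s0  s3 
   s3   s3  s3 
(> = start, * = accepting)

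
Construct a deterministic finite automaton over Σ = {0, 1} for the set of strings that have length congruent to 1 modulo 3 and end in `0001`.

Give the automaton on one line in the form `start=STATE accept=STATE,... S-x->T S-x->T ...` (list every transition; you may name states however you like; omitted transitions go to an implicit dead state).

start=q0 accept=q10 q0-0->q1 q0-1->q2 q1-0->q3 q1-1->q4 q2-0->q5 q2-1->q4 q3-0->q6 q3-1->q0 q4-0->q7 q4-1->q0 q5-0->q8 q5-1->q0 q6-0->q9 q6-1->q10 q7-0->q11 q7-1->q2 q8-0->q9 q8-1->q2 q9-0->q12 q9-1->q13 q10-0->q5 q10-1->q4 q11-0->q12 q11-1->q4 q12-0->q6 q12-1->q14 q13-0->q7 q13-1->q0 q14-0->q1 q14-1->q2

Run two small machines in parallel and take their product. One (3 states) tracks the input length modulo 3; the other (5 states) tracks how much of the suffix `0001` has currently been matched. Each combined state is a pair, one component from each; accept when both components accept.
A 15-state machine:
          0    1  
>  q0     q1   q2 
   q1     q3   q4 
   q2     q5   q4 
   q3     q6   q0 
   q4     q7   q0 
   q5     q8   q0 
   q6     q9  q10 
   q7    q11   q2 
   q8     q9   q2 
   q9    q12  q13 
 * q10    q5   q4 
   q11   q12   q4 
   q12    q6  q14 
   q13    q7   q0 
   q14    q1   q2 
(> = start, * = accepting)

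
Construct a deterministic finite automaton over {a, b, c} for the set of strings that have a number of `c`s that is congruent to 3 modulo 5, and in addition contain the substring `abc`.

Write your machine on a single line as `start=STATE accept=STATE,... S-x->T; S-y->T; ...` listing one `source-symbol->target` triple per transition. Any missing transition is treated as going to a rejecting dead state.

start=q0; accept=q14; q0-a->q1; q0-b->q0; q0-c->q2; q1-a->q1; q1-b->q3; q1-c->q2; q2-a->q4; q2-b->q2; q2-c->q5; q3-a->q1; q3-b->q0; q3-c->q6; q4-a->q4; q4-b->q7; q4-c->q5; q5-a->q8; q5-b->q5; q5-c->q9; q6-a->q6; q6-b->q6; q6-c->q10; q7-a->q4; q7-b->q2; q7-c->q10; q8-a->q8; q8-b->q11; q8-c->q9; q9-a->q12; q9-b->q9; q9-c->q13; q10-a->q10; q10-b->q10; q10-c->q14; q11-a->q8; q11-b->q5; q11-c->q14; q12-a->q12; q12-b->q15; q12-c->q13; q13-a->q16; q13-b->q13; q13-c->q0; q14-a->q14; q14-b->q14; q14-c->q17; q15-a->q12; q15-b->q9; q15-c->q17; q16-a->q16; q16-b->q18; q16-c->q0; q17-a->q17; q17-b->q17; q17-c->q19; q18-a->q16; q18-b->q13; q18-c->q19; q19-a->q19; q19-b->q19; q19-c->q6

Handle the two conditions separately and then intersect. One (5 states) tracks the count of `c`s modulo 5; the other (4 states) tracks whether and how much of `abc` has been seen. Each combined state is a pair, one component from each; accept when both components accept.
          a    b    c  
>  q0     q1   q0   q2 
   q1     q1   q3   q2 
   q2     q4   q2   q5 
   q3     q1   q0   q6 
   q4     q4   q7   q5 
   q5     q8   q5   q9 
   q6     q6   q6  q10 
   q7     q4   q2  q10 
   q8     q8  q11   q9 
   q9    q12   q9  q13 
   q10   q10  q10  q14 
   q11    q8   q5  q14 
   q12   q12  q15  q13 
   q13   q16  q13   q0 
 * q14   q14  q14  q17 
   q15   q12   q9  q17 
   q16   q16  q18   q0 
   q17   q17  q17  q19 
   q18   q16  q13  q19 
   q19   q19  q19   q6 
(> = start, * = accepting)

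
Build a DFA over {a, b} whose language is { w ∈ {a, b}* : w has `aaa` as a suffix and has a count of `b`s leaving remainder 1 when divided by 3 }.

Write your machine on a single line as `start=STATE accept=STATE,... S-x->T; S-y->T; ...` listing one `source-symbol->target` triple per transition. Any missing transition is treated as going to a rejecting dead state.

Handle the two conditions separately and then intersect. The first has 4 states tracking how much of the suffix `aaa` has currently been matched; the second has 3 states tracking the count of `b`s modulo 3. A product state is a pair (one from each), accepting exactly when both do.
A 12-state machine:
          a    b  
>  q0     q1   q2 
   q1     q3   q2 
   q2     q4   q5 
   q3     q6   q2 
   q4     q7   q5 
   q5     q8   q0 
   q6     q6   q2 
   q7     q9   q5 
   q8    q10   q0 
 * q9     q9   q5 
   q10   q11   q0 
   q11   q11   q0 
(> = start, * = accepting)

start=q0; accept=q9; q0-a->q1; q0-b->q2; q1-a->q3; q1-b->q2; q2-a->q4; q2-b->q5; q3-a->q6; q3-b->q2; q4-a->q7; q4-b->q5; q5-a->q8; q5-b->q0; q6-a->q6; q6-b->q2; q7-a->q9; q7-b->q5; q8-a->q10; q8-b->q0; q9-a->q9; q9-b->q5; q10-a->q11; q10-b->q0; q11-a->q11; q11-b->q0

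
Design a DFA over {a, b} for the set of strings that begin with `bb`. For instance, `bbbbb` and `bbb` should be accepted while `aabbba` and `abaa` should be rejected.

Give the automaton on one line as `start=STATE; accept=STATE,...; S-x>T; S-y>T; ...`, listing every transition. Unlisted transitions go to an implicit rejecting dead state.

Walk along `bb` while the input agrees: from S0 take `b` to S1, and so on. Any deviation drops to the rejecting sink S3. Once S2 is reached the prefix is confirmed and every continuation is accepted.
4 states suffice.
        a   b  
>  S0   S3  S1 
   S1   S3  S2 
 * S2   S2  S2 
   S3   S3  S3 
(> = start, * = accepting)

start=S0; accept=S2; S0-a>S3; S0-b>S1; S1-a>S3; S1-b>S2; S2-a>S2; S2-b>S2; S3-a>S3; S3-b>S3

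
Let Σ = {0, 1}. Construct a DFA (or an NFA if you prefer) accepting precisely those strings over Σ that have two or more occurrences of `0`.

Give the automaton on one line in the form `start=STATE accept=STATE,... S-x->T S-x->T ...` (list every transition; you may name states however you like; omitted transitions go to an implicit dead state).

start=q0 accept=q2,q3 q0-0->q1 q0-1->q0 q1-0->q2 q1-1->q1 q2-0->q3 q2-1->q2 q3-0->q3 q3-1->q3

Count `0`s, saturating at 3: states q0 through q2 mean 0 through 2 `0`s seen; q3 means more than 2. Each `0` increments (capped at q3); other symbols loop. Accept from {q2, q3}.
A 4-state machine:
        0   1  
>  q0   q1  q0 
   q1   q2  q1 
 * q2   q3  q2 
 * q3   q3  q3 
(> = start, * = accepting)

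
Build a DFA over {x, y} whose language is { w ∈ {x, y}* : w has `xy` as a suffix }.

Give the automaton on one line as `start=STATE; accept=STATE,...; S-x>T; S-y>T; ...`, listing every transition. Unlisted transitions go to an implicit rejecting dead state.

start=S0; accept=S2; S0-x>S1; S0-y>S0; S1-x>S1; S1-y>S2; S2-x>S1; S2-y>S0

Remember how much of `xy` the current input suffix matches. State S0 means no match yet; S1 means the last symbol is `x`; S2 means the last 2 symbols are `xy`. Only S2 accepts. On a mismatch, fall back to the longest proper suffix that is still a prefix of `xy`.
With 3 states:
        x   y  
>  S0   S1  S0 
   S1   S1  S2 
 * S2   S1  S0 
(> = start, * = accepting)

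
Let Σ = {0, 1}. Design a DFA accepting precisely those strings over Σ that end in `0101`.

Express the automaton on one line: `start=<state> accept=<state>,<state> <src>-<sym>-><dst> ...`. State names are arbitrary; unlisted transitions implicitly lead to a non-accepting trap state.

Let each state record the length of the longest suffix of the input read so far that is also a prefix of `0101`. B means the last symbol is `0`; C means the last 2 symbols are `01`; D means the last 3 symbols are `010`; E means the last 4 symbols are `0101`. Accept only at E, where the string currently ends in `0101`.
With 5 states:
       0  1 
>  A   B  A 
   B   B  C 
   C   D  A 
   D   B  E 
 * E   D  A 
(> = start, * = accepting)

start=A accept=E A-0->B A-1->A B-0->B B-1->C C-0->D C-1->A D-0->B D-1->E E-0->D E-1->A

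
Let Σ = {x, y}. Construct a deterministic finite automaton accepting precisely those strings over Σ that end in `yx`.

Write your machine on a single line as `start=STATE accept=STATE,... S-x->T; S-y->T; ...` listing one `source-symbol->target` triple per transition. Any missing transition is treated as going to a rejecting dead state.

start=s0; accept=s2; s0-x->s0; s0-y->s1; s1-x->s2; s1-y->s1; s2-x->s0; s2-y->s1

Let each state record the length of the longest suffix of the input read so far that is also a prefix of `yx`. s1 means the last symbol is `y`; s2 means the last 2 symbols are `yx`. Accept only at s2, where the string currently ends in `yx`.
3 states suffice.
        x   y  
>  s0   s0  s1 
   s1   s2  s1 
 * s2   s0  s1 
(> = start, * = accepting)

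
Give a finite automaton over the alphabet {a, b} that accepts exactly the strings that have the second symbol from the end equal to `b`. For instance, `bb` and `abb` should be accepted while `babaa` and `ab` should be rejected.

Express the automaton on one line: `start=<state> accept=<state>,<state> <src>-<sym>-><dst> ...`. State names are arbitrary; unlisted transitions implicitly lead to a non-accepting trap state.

Because acceptance depends on a position counted from the end, the machine has to buffer the most recent 2 symbols. Make each state the string of the last up-to-2 symbols read; on input `x` shift the window left and append `x`. Accept when the buffered window has length 2 and begins with `b`.
        a   b  
>  q0   q1  q2 
   q1   q3  q4 
   q2   q5  q6 
   q3   q3  q4 
   q4   q5  q6 
 * q5   q3  q4 
 * q6   q5  q6 
(> = start, * = accepting)

start=q0 accept=q5,q6 q0-a->q1 q0-b->q2 q1-a->q3 q1-b->q4 q2-a->q5 q2-b->q6 q3-a->q3 q3-b->q4 q4-a->q5 q4-b->q6 q5-a->q3 q5-b->q4 q6-a->q5 q6-b->q6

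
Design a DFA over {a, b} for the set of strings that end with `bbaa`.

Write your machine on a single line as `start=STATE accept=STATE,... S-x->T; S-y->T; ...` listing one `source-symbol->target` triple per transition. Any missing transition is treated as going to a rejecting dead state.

start=s0; accept=s4; s0-a->s0; s0-b->s1; s1-a->s0; s1-b->s2; s2-a->s3; s2-b->s2; s3-a->s4; s3-b->s1; s4-a->s0; s4-b->s1

Let each state record the length of the longest suffix of the input read so far that is also a prefix of `bbaa`. s1 means the last symbol is `b`; s2 means the last 2 symbols are `bb`; s3 means the last 3 symbols are `bba`; s4 means the last 4 symbols are `bbaa`. Accept only at s4, where the string currently ends in `bbaa`.
A 5-state machine:
        a   b  
>  s0   s0  s1 
   s1   s0  s2 
   s2   s3  s2 
   s3   s4  s1 
 * s4   s0  s1 
(> = start, * = accepting)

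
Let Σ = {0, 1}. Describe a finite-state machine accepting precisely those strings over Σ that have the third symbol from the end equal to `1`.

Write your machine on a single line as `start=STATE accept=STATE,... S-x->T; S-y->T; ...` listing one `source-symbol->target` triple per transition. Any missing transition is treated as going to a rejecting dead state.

Because acceptance depends on a position counted from the end, the machine has to buffer the most recent 3 symbols. Make each state the string of the last up-to-3 symbols read; on input `x` shift the window left and append `x`. Accept when the buffered window has length 3 and begins with `1`.
15 states suffice.
          0    1  
>  S0     S1   S2 
   S1     S3   S4 
   S2     S5   S6 
   S3     S7   S8 
   S4     S9  S10 
   S5    S11  S12 
   S6    S13  S14 
   S7     S7   S8 
   S8     S9  S10 
   S9    S11  S12 
   S10   S13  S14 
 * S11    S7   S8 
 * S12    S9  S10 
 * S13   S11  S12 
 * S14   S13  S14 
(> = start, * = accepting)

start=S0; accept=S11,S12,S13,S14; S0-0->S1; S0-1->S2; S1-0->S3; S1-1->S4; S2-0->S5; S2-1->S6; S3-0->S7; S3-1->S8; S4-0->S9; S4-1->S10; S5-0->S11; S5-1->S12; S6-0->S13; S6-1->S14; S7-0->S7; S7-1->S8; S8-0->S9; S8-1->S10; S9-0->S11; S9-1->S12; S10-0->S13; S10-1->S14; S11-0->S7; S11-1->S8; S12-0->S9; S12-1->S10; S13-0->S11; S13-1->S12; S14-0->S13; S14-1->S14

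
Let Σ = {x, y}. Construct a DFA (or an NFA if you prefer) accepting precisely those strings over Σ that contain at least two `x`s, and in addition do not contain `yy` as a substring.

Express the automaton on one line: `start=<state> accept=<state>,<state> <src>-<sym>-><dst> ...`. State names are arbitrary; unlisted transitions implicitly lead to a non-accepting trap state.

start=q0 accept=q3,q6 q0-x->q1 q0-y->q2 q1-x->q3 q1-y->q4 q2-x->q1 q2-y->q5 q3-x->q3 q3-y->q6 q4-x->q3 q4-y->q5 q5-x->q5 q5-y->q5 q6-x->q3 q6-y->q5

Handle the two conditions separately and then intersect. One (4 states) tracks the count of `x`s, saturating at 3; the other (3 states) tracks partial matches of the forbidden pattern `yy`. Each combined state is a pair, one component from each; accept when both components accept. After merging equivalent states the machine shrinks.
A 7-state machine:
        x   y  
>  q0   q1  q2 
   q1   q3  q4 
   q2   q1  q5 
 * q3   q3  q6 
   q4   q3  q5 
   q5   q5  q5 
 * q6   q3  q5 
(> = start, * = accepting)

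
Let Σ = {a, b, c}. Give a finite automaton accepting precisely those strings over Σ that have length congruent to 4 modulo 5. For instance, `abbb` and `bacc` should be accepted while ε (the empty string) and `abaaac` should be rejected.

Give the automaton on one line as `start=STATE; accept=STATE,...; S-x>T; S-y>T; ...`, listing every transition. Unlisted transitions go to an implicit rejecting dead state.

Count input length modulo 5: every symbol advances one step around the cycle q0 → q1 → q2 → q3 → q4 → q0. Accept at q4.
5 states suffice.
        a   b   c  
>  q0   q1  q1  q1 
   q1   q2  q2  q2 
   q2   q3  q3  q3 
   q3   q4  q4  q4 
 * q4   q0  q0  q0 
(> = start, * = accepting)

start=q0; accept=q4; q0-a>q1; q0-b>q1; q0-c>q1; q1-a>q2; q1-b>q2; q1-c>q2; q2-a>q3; q2-b>q3; q2-c>q3; q3-a>q4; q3-b>q4; q3-c>q4; q4-a>q0; q4-b>q0; q4-c>q0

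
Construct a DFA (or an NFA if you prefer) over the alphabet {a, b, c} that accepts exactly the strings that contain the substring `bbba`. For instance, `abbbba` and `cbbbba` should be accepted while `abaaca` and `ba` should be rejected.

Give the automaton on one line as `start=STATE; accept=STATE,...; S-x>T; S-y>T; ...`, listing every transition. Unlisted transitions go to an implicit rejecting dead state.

Track how much of `bbba` has been matched so far: state q0 is no progress, q4 is the absorbing accept state reached once `bbba` has occurred. Intermediate states record partial matches; on a mismatch, fall back to the longest reusable overlap.
5 states suffice.
        a   b   c  
>  q0   q0  q1  q0 
   q1   q0  q2  q0 
   q2   q0  q3  q0 
   q3   q4  q3  q0 
 * q4   q4  q4  q4 
(> = start, * = accepting)

start=q0; accept=q4; q0-a>q0; q0-b>q1; q0-c>q0; q1-a>q0; q1-b>q2; q1-c>q0; q2-a>q0; q2-b>q3; q2-c>q0; q3-a>q4; q3-b>q3; q3-c>q0; q4-a>q4; q4-b>q4; q4-c>q4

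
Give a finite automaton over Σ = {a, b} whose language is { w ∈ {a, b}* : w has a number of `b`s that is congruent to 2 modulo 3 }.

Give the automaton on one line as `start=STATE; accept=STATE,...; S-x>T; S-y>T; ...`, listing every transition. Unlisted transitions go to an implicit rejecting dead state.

start=s0; accept=s2; s0-a>s0; s0-b>s1; s1-a>s1; s1-b>s2; s2-a>s2; s2-b>s0

Keep the running count of `b`s modulo 3: each `b` advances along the cycle s0 → s1 → s2 → s0 while other symbols loop. Accept at s2.
With 3 states:
        a   b  
>  s0   s0  s1 
   s1   s1  s2 
 * s2   s2  s0 
(> = start, * = accepting)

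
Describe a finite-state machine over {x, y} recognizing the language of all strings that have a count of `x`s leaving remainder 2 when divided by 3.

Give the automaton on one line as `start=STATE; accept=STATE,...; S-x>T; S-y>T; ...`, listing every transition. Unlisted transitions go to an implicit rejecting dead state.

Keep the running count of `x`s modulo 3: each `x` advances along the cycle s0 → s1 → s2 → s0 while other symbols loop. Accept at s2.
3 states suffice.
        x   y  
>  s0   s1  s0 
   s1   s2  s1 
 * s2   s0  s2 
(> = start, * = accepting)

start=s0; accept=s2; s0-x>s1; s0-y>s0; s1-x>s2; s1-y>s1; s2-x>s0; s2-y>s2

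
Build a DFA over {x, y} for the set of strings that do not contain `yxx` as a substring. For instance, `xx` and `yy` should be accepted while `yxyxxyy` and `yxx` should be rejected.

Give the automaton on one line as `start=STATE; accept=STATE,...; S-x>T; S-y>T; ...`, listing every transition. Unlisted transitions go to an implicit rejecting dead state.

start=q0; accept=q0,q1,q2; q0-x>q0; q0-y>q1; q1-x>q2; q1-y>q1; q2-x>q3; q2-y>q1; q3-x>q3; q3-y>q3

This is the complement of 'contains `yxx`'. Use the same substring-matching states — q0 through q3 holding how much of `yxx` has just been matched — but flip the accepting set: everything except the trap q3 accepts.
A 4-state machine:
        x   y  
>* q0   q0  q1 
 * q1   q2  q1 
 * q2   q3  q1 
   q3   q3  q3 
(> = start, * = accepting)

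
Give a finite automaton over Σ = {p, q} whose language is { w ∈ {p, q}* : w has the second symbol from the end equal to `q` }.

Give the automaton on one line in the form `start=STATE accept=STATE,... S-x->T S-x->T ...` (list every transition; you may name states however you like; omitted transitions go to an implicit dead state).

Because acceptance depends on a position counted from the end, the machine has to buffer the most recent 2 symbols. Make each state the string of the last up-to-2 symbols read; on input `x` shift the window left and append `x`. Accept when the buffered window has length 2 and begins with `q`.
A 7-state machine:
       p  q 
>  A   B  C 
   B   D  E 
   C   F  G 
   D   D  E 
   E   F  G 
 * F   D  E 
 * G   F  G 
(> = start, * = accepting)

start=A accept=F,G A-p->B A-q->C B-p->D B-q->E C-p->F C-q->G D-p->D D-q->E E-p->F E-q->G F-p->D F-q->E G-p->F G-q->G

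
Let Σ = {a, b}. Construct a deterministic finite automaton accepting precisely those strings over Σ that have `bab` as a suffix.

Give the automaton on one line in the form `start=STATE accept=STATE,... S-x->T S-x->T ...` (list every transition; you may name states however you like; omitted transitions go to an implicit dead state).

start=q0 accept=q3 q0-a->q0 q0-b->q1 q1-a->q2 q1-b->q1 q2-a->q0 q2-b->q3 q3-a->q2 q3-b->q1

Let each state record the length of the longest suffix of the input read so far that is also a prefix of `bab`. q1 means the last symbol is `b`; q2 means the last 2 symbols are `ba`; q3 means the last 3 symbols are `bab`. Accept only at q3, where the string currently ends in `bab`.
A 4-state machine:
        a   b  
>  q0   q0  q1 
   q1   q2  q1 
   q2   q0  q3 
 * q3   q2  q1 
(> = start, * = accepting)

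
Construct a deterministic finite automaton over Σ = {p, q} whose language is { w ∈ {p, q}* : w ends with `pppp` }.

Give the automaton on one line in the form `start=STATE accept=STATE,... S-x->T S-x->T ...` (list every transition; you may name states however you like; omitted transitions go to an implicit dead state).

start=A accept=E A-p->B A-q->A B-p->C B-q->A C-p->D C-q->A D-p->E D-q->A E-p->E E-q->A

Remember how much of `pppp` the current input suffix matches. State A means no match yet; B means the last symbol is `p`; C means the last 2 symbols are `pp`; D means the last 3 symbols are `ppp`; E means the last 4 symbols are `pppp`. Only E accepts. On a mismatch, fall back to the longest proper suffix that is still a prefix of `pppp`.
       p  q 
>  A   B  A 
   B   C  A 
   C   D  A 
   D   E  A 
 * E   E  A 
(> = start, * = accepting)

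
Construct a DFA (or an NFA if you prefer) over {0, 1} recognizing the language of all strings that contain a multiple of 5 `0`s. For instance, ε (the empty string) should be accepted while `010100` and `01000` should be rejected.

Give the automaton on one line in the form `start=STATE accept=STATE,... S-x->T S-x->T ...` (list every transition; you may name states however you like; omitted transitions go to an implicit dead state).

Keep the running count of `0`s modulo 5: each `0` advances along the cycle A → B → C → D → E → A while other symbols loop. Accept at A.
5 states suffice.
       0  1 
>* A   B  A 
   B   C  B 
   C   D  C 
   D   E  D 
   E   A  E 
(> = start, * = accepting)

start=A accept=A A-0->B A-1->A B-0->C B-1->B C-0->D C-1->C D-0->E D-1->D E-0->A E-1->E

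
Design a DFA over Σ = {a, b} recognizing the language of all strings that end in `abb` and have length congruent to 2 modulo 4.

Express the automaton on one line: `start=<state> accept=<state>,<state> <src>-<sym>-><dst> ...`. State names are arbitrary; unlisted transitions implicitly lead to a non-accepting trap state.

start=S0 accept=S6 S0-a->S1 S0-b->S1 S1-a->S2 S1-b->S2 S2-a->S3 S2-b->S3 S3-a->S4 S3-b->S0 S4-a->S1 S4-b->S5 S5-a->S2 S5-b->S6 S6-a->S3 S6-b->S3

Build one automaton per condition and run them in lockstep. One (4 states) tracks how much of the suffix `abb` has currently been matched; the other (4 states) tracks the input length modulo 4. Each combined state is a pair, one component from each; accept when both components accept. Equivalent product states are then merged.
        a   b  
>  S0   S1  S1 
   S1   S2  S2 
   S2   S3  S3 
   S3   S4  S0 
   S4   S1  S5 
   S5   S2  S6 
 * S6   S3  S3 
(> = start, * = accepting)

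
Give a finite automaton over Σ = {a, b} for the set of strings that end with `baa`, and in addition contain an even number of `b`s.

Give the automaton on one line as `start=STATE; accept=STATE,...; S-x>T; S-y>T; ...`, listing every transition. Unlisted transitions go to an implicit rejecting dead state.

Build one automaton per condition and run them in lockstep. The first has 4 states tracking how much of the suffix `baa` has currently been matched; the second has 2 states tracking the count of `b`s modulo 2. A product state is a pair (one from each), accepting exactly when both do.
        a   b  
>  S0   S0  S1 
   S1   S2  S3 
   S2   S4  S3 
   S3   S5  S1 
   S4   S6  S3 
   S5   S7  S1 
   S6   S6  S3 
 * S7   S0  S1 
(> = start, * = accepting)

start=S0; accept=S7; S0-a>S0; S0-b>S1; S1-a>S2; S1-b>S3; S2-a>S4; S2-b>S3; S3-a>S5; S3-b>S1; S4-a>S6; S4-b>S3; S5-a>S7; S5-b>S1; S6-a>S6; S6-b>S3; S7-a>S0; S7-b>S1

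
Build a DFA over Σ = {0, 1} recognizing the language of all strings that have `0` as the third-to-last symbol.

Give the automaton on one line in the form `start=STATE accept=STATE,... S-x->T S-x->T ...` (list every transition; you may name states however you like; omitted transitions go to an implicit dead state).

A DFA must remember the last 3 symbols (since which symbol is third-to-last isn't known until the input ends). Use one state per possible window of the last ≤3 symbols; accept from those whose window starts with `0`.
A 15-state machine:
          0    1  
>  s0     s1   s2 
   s1     s3   s4 
   s2     s5   s6 
   s3     s7   s8 
   s4     s9  s10 
   s5    s11  s12 
   s6    s13  s14 
 * s7     s7   s8 
 * s8     s9  s10 
 * s9    s11  s12 
 * s10   s13  s14 
   s11    s7   s8 
   s12    s9  s10 
   s13   s11  s12 
   s14   s13  s14 
(> = start, * = accepting)

start=s0 accept=s7,s8,s9,s10 s0-0->s1 s0-1->s2 s1-0->s3 s1-1->s4 s2-0->s5 s2-1->s6 s3-0->s7 s3-1->s8 s4-0->s9 s4-1->s10 s5-0->s11 s5-1->s12 s6-0->s13 s6-1->s14 s7-0->s7 s7-1->s8 s8-0->s9 s8-1->s10 s9-0->s11 s9-1->s12 s10-0->s13 s10-1->s14 s11-0->s7 s11-1->s8 s12-0->s9 s12-1->s10 s13-0->s11 s13-1->s12 s14-0->s13 s14-1->s14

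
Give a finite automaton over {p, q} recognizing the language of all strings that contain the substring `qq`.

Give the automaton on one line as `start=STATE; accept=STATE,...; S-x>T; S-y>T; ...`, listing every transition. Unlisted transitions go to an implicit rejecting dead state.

Track how much of `qq` has been matched so far: state S0 is no progress, S2 is the absorbing accept state reached once `qq` has occurred. Intermediate states record partial matches; on a mismatch, fall back to the longest reusable overlap.
A 3-state machine:
        p   q  
>  S0   S0  S1 
   S1   S0  S2 
 * S2   S2  S2 
(> = start, * = accepting)

start=S0; accept=S2; S0-p>S0; S0-q>S1; S1-p>S0; S1-q>S2; S2-p>S2; S2-q>S2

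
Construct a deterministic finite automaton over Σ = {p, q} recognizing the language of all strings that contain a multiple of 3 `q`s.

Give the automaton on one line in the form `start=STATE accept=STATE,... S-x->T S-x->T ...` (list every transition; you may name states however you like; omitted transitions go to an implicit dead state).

Keep the running count of `q`s modulo 3: each `q` advances along the cycle A → B → C → A while other symbols loop. Accept at A.
       p  q 
>* A   A  B 
   B   B  C 
   C   C  A 
(> = start, * = accepting)

start=A accept=A A-p->A A-q->B B-p->B B-q->C C-p->C C-q->A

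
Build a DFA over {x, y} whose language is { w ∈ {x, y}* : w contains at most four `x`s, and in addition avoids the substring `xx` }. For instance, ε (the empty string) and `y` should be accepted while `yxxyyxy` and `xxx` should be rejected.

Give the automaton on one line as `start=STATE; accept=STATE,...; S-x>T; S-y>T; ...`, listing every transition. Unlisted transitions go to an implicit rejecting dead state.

start=S0; accept=S0,S1,S3,S5,S7,S9,S10,S11,S12; S0-x>S1; S0-y>S0; S1-x>S2; S1-y>S3; S2-x>S4; S2-y>S2; S3-x>S5; S3-y>S3; S4-x>S6; S4-y>S4; S5-x>S4; S5-y>S7; S6-x>S8; S6-y>S6; S7-x>S9; S7-y>S7; S8-x>S8; S8-y>S8; S9-x>S6; S9-y>S10; S10-x>S11; S10-y>S10; S11-x>S8; S11-y>S12; S12-x>S13; S12-y>S12; S13-x>S8; S13-y>S14; S14-x>S13; S14-y>S14

Handle the two conditions separately and then intersect. One (6 states) tracks the count of `x`s, saturating at 5; the other (3 states) tracks partial matches of the forbidden pattern `xx`. Each combined state is a pair, one component from each; accept when both components accept.
With 15 states:
          x    y  
>* S0     S1   S0 
 * S1     S2   S3 
   S2     S4   S2 
 * S3     S5   S3 
   S4     S6   S4 
 * S5     S4   S7 
   S6     S8   S6 
 * S7     S9   S7 
   S8     S8   S8 
 * S9     S6  S10 
 * S10   S11  S10 
 * S11    S8  S12 
 * S12   S13  S12 
   S13    S8  S14 
   S14   S13  S14 
(> = start, * = accepting)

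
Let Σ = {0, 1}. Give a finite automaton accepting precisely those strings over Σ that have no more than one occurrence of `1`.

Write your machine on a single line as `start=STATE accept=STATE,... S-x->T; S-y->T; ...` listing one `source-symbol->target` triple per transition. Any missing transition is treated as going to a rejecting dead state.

start=q0; accept=q0,q1; q0-0->q0; q0-1->q1; q1-0->q1; q1-1->q2; q2-0->q2; q2-1->q2

Only the number of `1`s matters, and only up to 2. Make a chain q0 → q1 → q2 advanced by each `1` (with q2 absorbing); every other symbol self-loops. The accepting set is {q0, q1}.
A 3-state machine:
        0   1  
>* q0   q0  q1 
 * q1   q1  q2 
   q2   q2  q2 
(> = start, * = accepting)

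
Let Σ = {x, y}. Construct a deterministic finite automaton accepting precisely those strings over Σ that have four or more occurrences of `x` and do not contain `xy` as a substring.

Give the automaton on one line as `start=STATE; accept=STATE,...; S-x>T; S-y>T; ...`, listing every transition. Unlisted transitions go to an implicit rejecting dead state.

start=s0; accept=s6,s8; s0-x>s1; s0-y>s0; s1-x>s2; s1-y>s3; s2-x>s4; s2-y>s5; s3-x>s5; s3-y>s3; s4-x>s6; s4-y>s7; s5-x>s7; s5-y>s5; s6-x>s8; s6-y>s9; s7-x>s9; s7-y>s7; s8-x>s8; s8-y>s10; s9-x>s10; s9-y>s9; s10-x>s10; s10-y>s10

Handle the two conditions separately and then intersect. The first has 6 states tracking the count of `x`s, saturating at 5; the second has 3 states tracking partial matches of the forbidden pattern `xy`. A product state is a pair (one from each), accepting exactly when both do.
An 11-state machine:
          x    y  
>  s0     s1   s0 
   s1     s2   s3 
   s2     s4   s5 
   s3     s5   s3 
   s4     s6   s7 
   s5     s7   s5 
 * s6     s8   s9 
   s7     s9   s7 
 * s8     s8  s10 
   s9    s10   s9 
   s10   s10  s10 
(> = start, * = accepting)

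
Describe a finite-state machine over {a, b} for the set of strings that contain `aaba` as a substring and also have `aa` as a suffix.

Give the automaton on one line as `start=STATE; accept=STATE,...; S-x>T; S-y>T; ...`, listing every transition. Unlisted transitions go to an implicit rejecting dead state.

start=s0; accept=s5; s0-a>s1; s0-b>s0; s1-a>s2; s1-b>s0; s2-a>s2; s2-b>s3; s3-a>s4; s3-b>s0; s4-a>s5; s4-b>s6; s5-a>s5; s5-b>s6; s6-a>s4; s6-b>s6

Handle the two conditions separately and then intersect. One (5 states) tracks whether and how much of `aaba` has been seen; the other (3 states) tracks how much of the suffix `aa` has currently been matched. Each combined state is a pair, one component from each; accept when both components accept.
A 7-state machine:
        a   b  
>  s0   s1  s0 
   s1   s2  s0 
   s2   s2  s3 
   s3   s4  s0 
   s4   s5  s6 
 * s5   s5  s6 
   s6   s4  s6 
(> = start, * = accepting)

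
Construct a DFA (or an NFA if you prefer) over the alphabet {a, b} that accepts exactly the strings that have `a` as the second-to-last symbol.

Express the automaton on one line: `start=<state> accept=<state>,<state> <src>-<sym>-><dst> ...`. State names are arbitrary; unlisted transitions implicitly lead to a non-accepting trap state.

A DFA must remember the last 2 symbols (since which symbol is second-to-last isn't known until the input ends). Use one state per possible window of the last ≤2 symbols; accept from those whose window starts with `a`.
A 7-state machine:
        a   b  
>  q0   q1  q2 
   q1   q3  q4 
   q2   q5  q6 
 * q3   q3  q4 
 * q4   q5  q6 
   q5   q3  q4 
   q6   q5  q6 
(> = start, * = accepting)

start=q0 accept=q3,q4 q0-a->q1 q0-b->q2 q1-a->q3 q1-b->q4 q2-a->q5 q2-b->q6 q3-a->q3 q3-b->q4 q4-a->q5 q4-b->q6 q5-a->q3 q5-b->q4 q6-a->q5 q6-b->q6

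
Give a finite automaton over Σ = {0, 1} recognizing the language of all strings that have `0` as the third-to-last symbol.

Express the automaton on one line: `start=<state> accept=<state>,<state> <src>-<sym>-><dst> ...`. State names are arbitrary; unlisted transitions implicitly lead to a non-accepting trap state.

start=S0 accept=S7,S8,S9,S10 S0-0->S1 S0-1->S2 S1-0->S3 S1-1->S4 S2-0->S5 S2-1->S6 S3-0->S7 S3-1->S8 S4-0->S9 S4-1->S10 S5-0->S11 S5-1->S12 S6-0->S13 S6-1->S14 S7-0->S7 S7-1->S8 S8-0->S9 S8-1->S10 S9-0->S11 S9-1->S12 S10-0->S13 S10-1->S14 S11-0->S7 S11-1->S8 S12-0->S9 S12-1->S10 S13-0->S11 S13-1->S12 S14-0->S13 S14-1->S14

A DFA must remember the last 3 symbols (since which symbol is third-to-last isn't known until the input ends). Use one state per possible window of the last ≤3 symbols; accept from those whose window starts with `0`.
With 15 states:
          0    1  
>  S0     S1   S2 
   S1     S3   S4 
   S2     S5   S6 
   S3     S7   S8 
   S4     S9  S10 
   S5    S11  S12 
   S6    S13  S14 
 * S7     S7   S8 
 * S8     S9  S10 
 * S9    S11  S12 
 * S10   S13  S14 
   S11    S7   S8 
   S12    S9  S10 
   S13   S11  S12 
   S14   S13  S14 
(> = start, * = accepting)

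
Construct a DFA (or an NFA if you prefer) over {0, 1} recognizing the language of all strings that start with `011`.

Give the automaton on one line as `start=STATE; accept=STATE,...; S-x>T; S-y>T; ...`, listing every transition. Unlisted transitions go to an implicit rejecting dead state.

start=q0; accept=q3; q0-0>q1; q0-1>q4; q1-0>q4; q1-1>q2; q2-0>q4; q2-1>q3; q3-0>q3; q3-1>q3; q4-0>q4; q4-1>q4

Walk along `011` while the input agrees: from q0 take `0` to q1, and so on. Any deviation drops to the rejecting sink q4. Once q3 is reached the prefix is confirmed and every continuation is accepted.
        0   1  
>  q0   q1  q4 
   q1   q4  q2 
   q2   q4  q3 
 * q3   q3  q3 
   q4   q4  q4 
(> = start, * = accepting)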